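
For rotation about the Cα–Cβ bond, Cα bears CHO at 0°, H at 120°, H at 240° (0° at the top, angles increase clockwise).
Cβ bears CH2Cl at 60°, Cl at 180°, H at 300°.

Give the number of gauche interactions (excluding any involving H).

Non-H gauche pairs: CHO(0°)/CH2Cl(60°) — 1 interaction.

1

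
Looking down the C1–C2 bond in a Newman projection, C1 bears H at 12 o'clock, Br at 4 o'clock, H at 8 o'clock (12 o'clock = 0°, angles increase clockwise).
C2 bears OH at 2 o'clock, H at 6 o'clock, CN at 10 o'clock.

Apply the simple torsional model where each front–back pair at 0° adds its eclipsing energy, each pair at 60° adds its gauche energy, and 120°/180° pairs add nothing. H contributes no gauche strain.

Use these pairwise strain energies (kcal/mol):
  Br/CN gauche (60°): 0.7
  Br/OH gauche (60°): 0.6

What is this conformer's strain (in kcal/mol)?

This conformer is staggered. Br at 120° is gauche with OH at 60° (0.6). Total 0.6 kcal/mol.

0.6 kcal/mol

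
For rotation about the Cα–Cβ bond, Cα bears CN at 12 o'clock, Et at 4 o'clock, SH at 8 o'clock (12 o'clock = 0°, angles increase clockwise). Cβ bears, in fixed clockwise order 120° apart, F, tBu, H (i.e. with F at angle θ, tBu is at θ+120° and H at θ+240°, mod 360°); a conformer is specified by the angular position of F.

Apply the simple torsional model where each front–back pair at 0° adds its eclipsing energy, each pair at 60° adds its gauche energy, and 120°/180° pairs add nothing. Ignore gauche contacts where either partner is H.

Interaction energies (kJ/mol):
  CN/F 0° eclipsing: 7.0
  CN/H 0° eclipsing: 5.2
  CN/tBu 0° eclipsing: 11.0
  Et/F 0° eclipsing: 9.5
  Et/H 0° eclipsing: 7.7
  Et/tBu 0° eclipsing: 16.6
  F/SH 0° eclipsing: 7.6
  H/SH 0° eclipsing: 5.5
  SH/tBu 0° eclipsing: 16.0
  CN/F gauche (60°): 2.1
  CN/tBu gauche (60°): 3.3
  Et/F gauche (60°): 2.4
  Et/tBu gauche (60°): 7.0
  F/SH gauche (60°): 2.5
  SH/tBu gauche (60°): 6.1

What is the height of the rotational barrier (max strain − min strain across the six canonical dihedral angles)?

16.4 kJ/mol

F at 0° (eclipsed): CN–F eclipsed, Et–tBu eclipsed, SH–H eclipsed; 7.0 + 16.6 + 5.5 = 29.1 kJ/mol.
F at 60° (staggered): CN–F gauche, Et–F gauche, Et–tBu gauche, SH–tBu gauche; 2.1 + 2.4 + 7.0 + 6.1 = 17.6 kJ/mol.
F at 120° (eclipsed): CN–H eclipsed, Et–F eclipsed, SH–tBu eclipsed; 5.2 + 9.5 + 16.0 = 30.7 kJ/mol.
F at 180° (staggered): CN–tBu gauche, Et–F gauche, SH–F gauche, SH–tBu gauche; 3.3 + 2.4 + 2.5 + 6.1 = 14.3 kJ/mol.
F at 240° (eclipsed): CN–tBu eclipsed, Et–H eclipsed, SH–F eclipsed; 11.0 + 7.7 + 7.6 = 26.3 kJ/mol.
F at 300° (staggered): CN–F gauche, CN–tBu gauche, Et–tBu gauche, SH–F gauche; 2.1 + 3.3 + 7.0 + 2.5 = 14.9 kJ/mol.
Max at 120° (30.7 kJ/mol), min at 180° (14.3 kJ/mol); barrier = 16.4 kJ/mol.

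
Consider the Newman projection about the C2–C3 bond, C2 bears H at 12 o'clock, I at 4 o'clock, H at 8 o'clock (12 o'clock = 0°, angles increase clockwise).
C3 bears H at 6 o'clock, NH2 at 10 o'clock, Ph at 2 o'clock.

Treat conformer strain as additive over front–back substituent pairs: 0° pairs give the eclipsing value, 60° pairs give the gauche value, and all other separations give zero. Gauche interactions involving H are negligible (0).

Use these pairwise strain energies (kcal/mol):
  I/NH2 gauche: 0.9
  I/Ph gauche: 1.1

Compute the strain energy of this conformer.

This conformer (staggered): I(120°)/Ph(60°) gauche 1.1 → 1.1 kcal/mol.

1.1 kcal/mol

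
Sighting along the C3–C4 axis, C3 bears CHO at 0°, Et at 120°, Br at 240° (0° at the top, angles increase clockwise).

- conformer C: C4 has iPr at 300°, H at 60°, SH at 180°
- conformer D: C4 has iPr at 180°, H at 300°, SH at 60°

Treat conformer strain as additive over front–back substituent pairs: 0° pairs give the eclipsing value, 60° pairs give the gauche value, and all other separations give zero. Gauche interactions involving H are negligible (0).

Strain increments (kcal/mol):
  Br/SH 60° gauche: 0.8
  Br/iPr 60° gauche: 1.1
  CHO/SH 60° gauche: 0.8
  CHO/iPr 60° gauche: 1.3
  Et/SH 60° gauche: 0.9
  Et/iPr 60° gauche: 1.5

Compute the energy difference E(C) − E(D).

C (staggered): CHO(0°)/iPr(300°) gauche 1.3; Et(120°)/SH(180°) gauche 0.9; Br(240°)/iPr(300°) gauche 1.1; Br(240°)/SH(180°) gauche 0.8 → 4.1 kcal/mol.
D (staggered): CHO(0°)/SH(60°) gauche 0.8; Et(120°)/iPr(180°) gauche 1.5; Et(120°)/SH(60°) gauche 0.9; Br(240°)/iPr(180°) gauche 1.1 → 4.3 kcal/mol.
E(C) − E(D) = 4.1 − 4.3 = -0.2 kcal/mol.

-0.2 kcal/mol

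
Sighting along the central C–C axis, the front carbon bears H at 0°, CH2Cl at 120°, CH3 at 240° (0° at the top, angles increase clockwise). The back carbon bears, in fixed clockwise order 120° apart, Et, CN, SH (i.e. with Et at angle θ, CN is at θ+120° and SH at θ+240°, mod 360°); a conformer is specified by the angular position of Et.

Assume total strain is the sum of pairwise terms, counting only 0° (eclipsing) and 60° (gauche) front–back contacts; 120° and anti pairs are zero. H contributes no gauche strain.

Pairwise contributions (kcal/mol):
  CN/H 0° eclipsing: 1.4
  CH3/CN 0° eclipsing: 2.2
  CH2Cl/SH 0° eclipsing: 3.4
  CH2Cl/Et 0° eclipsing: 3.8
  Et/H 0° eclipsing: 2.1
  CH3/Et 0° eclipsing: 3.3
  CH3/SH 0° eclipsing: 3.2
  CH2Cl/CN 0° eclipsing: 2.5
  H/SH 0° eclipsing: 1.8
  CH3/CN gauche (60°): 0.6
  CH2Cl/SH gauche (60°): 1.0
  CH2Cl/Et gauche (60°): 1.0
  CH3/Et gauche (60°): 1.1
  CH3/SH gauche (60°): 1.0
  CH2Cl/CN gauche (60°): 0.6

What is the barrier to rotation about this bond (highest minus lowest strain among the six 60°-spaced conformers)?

Et at 0° (eclipsed): H(0°)/Et(0°) eclipsed 2.1; CH2Cl(120°)/CN(120°) eclipsed 2.5; CH3(240°)/SH(240°) eclipsed 3.2 → 7.8 kcal/mol.
Et at 60° (staggered): CH2Cl(120°)/Et(60°) gauche 1.0; CH2Cl(120°)/CN(180°) gauche 0.6; CH3(240°)/CN(180°) gauche 0.6; CH3(240°)/SH(300°) gauche 1.0 → 3.2 kcal/mol.
Et at 120° (eclipsed): H(0°)/SH(0°) eclipsed 1.8; CH2Cl(120°)/Et(120°) eclipsed 3.8; CH3(240°)/CN(240°) eclipsed 2.2 → 7.8 kcal/mol.
Et at 180° (staggered): CH2Cl(120°)/Et(180°) gauche 1.0; CH2Cl(120°)/SH(60°) gauche 1.0; CH3(240°)/Et(180°) gauche 1.1; CH3(240°)/CN(300°) gauche 0.6 → 3.7 kcal/mol.
Et at 240° (eclipsed): H(0°)/CN(0°) eclipsed 1.4; CH2Cl(120°)/SH(120°) eclipsed 3.4; CH3(240°)/Et(240°) eclipsed 3.3 → 8.1 kcal/mol.
Et at 300° (staggered): CH2Cl(120°)/CN(60°) gauche 0.6; CH2Cl(120°)/SH(180°) gauche 1.0; CH3(240°)/Et(300°) gauche 1.1; CH3(240°)/SH(180°) gauche 1.0 → 3.7 kcal/mol.
Max at 240° (8.1 kcal/mol), min at 60° (3.2 kcal/mol); barrier = 4.9 kcal/mol.

4.9 kcal/mol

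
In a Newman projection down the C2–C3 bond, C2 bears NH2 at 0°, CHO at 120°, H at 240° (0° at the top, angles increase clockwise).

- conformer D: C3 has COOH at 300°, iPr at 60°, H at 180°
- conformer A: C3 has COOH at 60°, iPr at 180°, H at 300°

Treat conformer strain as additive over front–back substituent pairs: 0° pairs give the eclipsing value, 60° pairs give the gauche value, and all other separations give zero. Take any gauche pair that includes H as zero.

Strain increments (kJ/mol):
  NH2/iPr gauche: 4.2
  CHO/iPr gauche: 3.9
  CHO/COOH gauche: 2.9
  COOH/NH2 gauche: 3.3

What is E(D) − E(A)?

+1.3 kJ/mol

D (staggered): NH2(0°)/COOH(300°) gauche 3.3; NH2(0°)/iPr(60°) gauche 4.2; CHO(120°)/iPr(60°) gauche 3.9 → 11.4 kJ/mol.
A (staggered): NH2(0°)/COOH(60°) gauche 3.3; CHO(120°)/COOH(60°) gauche 2.9; CHO(120°)/iPr(180°) gauche 3.9 → 10.1 kJ/mol.
E(D) − E(A) = 11.4 − 10.1 = +1.3 kJ/mol.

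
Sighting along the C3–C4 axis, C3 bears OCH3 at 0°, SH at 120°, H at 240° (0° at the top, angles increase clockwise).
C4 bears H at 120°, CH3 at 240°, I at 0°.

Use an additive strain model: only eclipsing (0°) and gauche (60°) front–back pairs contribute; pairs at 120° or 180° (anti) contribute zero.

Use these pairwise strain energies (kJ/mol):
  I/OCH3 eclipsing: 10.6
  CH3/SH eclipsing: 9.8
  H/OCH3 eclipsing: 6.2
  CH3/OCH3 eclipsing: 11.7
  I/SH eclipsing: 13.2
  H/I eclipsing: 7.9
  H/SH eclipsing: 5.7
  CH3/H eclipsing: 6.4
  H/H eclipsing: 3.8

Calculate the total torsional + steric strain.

22.7 kJ/mol

This conformer (eclipsed): OCH3(0°)/I(0°) eclipsed 10.6; SH(120°)/H(120°) eclipsed 5.7; H(240°)/CH3(240°) eclipsed 6.4 → 22.7 kJ/mol.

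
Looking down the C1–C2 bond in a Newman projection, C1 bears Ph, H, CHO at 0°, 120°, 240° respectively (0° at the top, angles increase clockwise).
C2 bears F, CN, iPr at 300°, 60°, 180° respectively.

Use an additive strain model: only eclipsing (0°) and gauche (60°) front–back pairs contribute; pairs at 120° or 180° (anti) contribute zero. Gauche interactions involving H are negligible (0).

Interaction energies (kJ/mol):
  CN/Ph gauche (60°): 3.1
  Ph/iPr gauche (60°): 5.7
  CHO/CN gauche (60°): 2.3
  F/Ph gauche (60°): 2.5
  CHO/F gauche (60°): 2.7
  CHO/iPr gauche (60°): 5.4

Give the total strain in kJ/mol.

This conformer (staggered): Ph–F gauche, Ph–CN gauche, CHO–F gauche, CHO–iPr gauche; 2.5 + 3.1 + 2.7 + 5.4 = 13.7 kJ/mol.

13.7 kJ/mol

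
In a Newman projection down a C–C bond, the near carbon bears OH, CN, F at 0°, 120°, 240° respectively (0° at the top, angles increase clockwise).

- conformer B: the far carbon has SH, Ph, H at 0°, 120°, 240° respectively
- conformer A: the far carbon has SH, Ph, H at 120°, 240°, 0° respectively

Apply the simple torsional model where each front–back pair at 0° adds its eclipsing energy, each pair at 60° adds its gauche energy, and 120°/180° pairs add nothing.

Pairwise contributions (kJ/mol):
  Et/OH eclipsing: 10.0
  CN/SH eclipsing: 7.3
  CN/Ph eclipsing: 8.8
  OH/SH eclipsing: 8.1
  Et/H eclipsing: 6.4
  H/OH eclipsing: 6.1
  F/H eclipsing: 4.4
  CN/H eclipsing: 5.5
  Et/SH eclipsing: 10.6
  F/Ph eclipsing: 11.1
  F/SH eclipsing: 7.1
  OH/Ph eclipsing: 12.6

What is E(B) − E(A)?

B (eclipsed): OH–SH eclipsed, CN–Ph eclipsed, F–H eclipsed; 8.1 + 8.8 + 4.4 = 21.3 kJ/mol.
A (eclipsed): OH–H eclipsed, CN–SH eclipsed, F–Ph eclipsed; 6.1 + 7.3 + 11.1 = 24.5 kJ/mol.
E(B) − E(A) = 21.3 − 24.5 = -3.2 kJ/mol.

-3.2 kJ/mol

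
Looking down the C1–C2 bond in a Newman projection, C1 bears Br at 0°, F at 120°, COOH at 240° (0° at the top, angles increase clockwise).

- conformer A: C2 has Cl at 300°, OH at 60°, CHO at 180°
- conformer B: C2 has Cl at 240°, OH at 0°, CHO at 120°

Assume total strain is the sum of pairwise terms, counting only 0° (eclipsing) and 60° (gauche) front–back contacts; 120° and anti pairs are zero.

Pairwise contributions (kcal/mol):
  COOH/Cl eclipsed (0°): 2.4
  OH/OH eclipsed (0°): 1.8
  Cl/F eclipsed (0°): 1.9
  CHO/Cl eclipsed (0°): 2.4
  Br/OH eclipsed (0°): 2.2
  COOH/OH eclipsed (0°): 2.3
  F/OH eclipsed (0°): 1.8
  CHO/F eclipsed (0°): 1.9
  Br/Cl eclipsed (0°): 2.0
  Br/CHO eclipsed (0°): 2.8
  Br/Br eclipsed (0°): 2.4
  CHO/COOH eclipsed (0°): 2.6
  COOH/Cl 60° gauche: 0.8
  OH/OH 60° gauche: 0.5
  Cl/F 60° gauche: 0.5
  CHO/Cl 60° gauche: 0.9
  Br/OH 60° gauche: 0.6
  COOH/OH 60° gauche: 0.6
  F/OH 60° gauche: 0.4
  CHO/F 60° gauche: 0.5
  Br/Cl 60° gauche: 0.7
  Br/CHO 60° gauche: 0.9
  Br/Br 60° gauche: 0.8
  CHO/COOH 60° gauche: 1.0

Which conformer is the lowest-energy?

A (staggered): Br(0°)/Cl(300°) gauche 0.7; Br(0°)/OH(60°) gauche 0.6; F(120°)/OH(60°) gauche 0.4; F(120°)/CHO(180°) gauche 0.5; COOH(240°)/Cl(300°) gauche 0.8; COOH(240°)/CHO(180°) gauche 1.0 → 4.0 kcal/mol.
B (eclipsed): Br(0°)/OH(0°) eclipsed 2.2; F(120°)/CHO(120°) eclipsed 1.9; COOH(240°)/Cl(240°) eclipsed 2.4 → 6.5 kcal/mol.
A has the lowest total (4.0 kcal/mol).

A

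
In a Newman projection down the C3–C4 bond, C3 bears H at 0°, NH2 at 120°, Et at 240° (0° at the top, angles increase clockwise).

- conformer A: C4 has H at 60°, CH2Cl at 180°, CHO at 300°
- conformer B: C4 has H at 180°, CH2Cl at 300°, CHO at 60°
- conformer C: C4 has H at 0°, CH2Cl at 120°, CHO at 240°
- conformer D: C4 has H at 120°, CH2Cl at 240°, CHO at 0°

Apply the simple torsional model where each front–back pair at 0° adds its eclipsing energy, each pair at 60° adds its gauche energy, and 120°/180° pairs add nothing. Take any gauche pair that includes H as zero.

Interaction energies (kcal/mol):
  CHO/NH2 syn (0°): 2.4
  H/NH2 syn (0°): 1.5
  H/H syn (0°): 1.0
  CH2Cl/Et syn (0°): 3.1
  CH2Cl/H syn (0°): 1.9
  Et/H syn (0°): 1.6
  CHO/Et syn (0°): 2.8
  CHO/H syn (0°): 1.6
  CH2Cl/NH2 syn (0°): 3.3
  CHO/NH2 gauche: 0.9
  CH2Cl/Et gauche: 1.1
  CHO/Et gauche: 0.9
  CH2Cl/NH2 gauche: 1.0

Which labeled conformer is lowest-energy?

B

A is staggered. NH2 at 120° is gauche with CH2Cl at 180° (1.0); Et at 240° is gauche with CH2Cl at 180° (1.1); Et at 240° is gauche with CHO at 300° (0.9). Total 3.0 kcal/mol.
B is staggered. NH2 at 120° is gauche with CHO at 60° (0.9); Et at 240° is gauche with CH2Cl at 300° (1.1). Total 2.0 kcal/mol.
C is eclipsed. H at 0° is eclipsed with H at 0° (1.0); NH2 at 120° is eclipsed with CH2Cl at 120° (3.3); Et at 240° is eclipsed with CHO at 240° (2.8). Total 7.1 kcal/mol.
D is eclipsed. H at 0° is eclipsed with CHO at 0° (1.6); NH2 at 120° is eclipsed with H at 120° (1.5); Et at 240° is eclipsed with CH2Cl at 240° (3.1). Total 6.2 kcal/mol.
B has the lowest total (2.0 kcal/mol).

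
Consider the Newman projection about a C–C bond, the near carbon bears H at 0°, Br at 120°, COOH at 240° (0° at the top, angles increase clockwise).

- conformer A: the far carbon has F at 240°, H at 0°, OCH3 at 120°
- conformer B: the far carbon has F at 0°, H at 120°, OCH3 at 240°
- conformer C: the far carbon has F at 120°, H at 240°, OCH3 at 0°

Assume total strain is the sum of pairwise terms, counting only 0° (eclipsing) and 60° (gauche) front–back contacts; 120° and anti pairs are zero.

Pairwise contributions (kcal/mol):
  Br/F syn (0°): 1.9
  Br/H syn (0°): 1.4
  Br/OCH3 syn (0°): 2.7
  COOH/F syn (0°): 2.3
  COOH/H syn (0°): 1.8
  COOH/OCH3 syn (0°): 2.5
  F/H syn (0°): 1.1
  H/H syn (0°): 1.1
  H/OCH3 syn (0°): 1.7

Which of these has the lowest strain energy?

A (eclipsed): H(0°)/H(0°) eclipsed 1.1; Br(120°)/OCH3(120°) eclipsed 2.7; COOH(240°)/F(240°) eclipsed 2.3 → 6.1 kcal/mol.
B (eclipsed): H(0°)/F(0°) eclipsed 1.1; Br(120°)/H(120°) eclipsed 1.4; COOH(240°)/OCH3(240°) eclipsed 2.5 → 5.0 kcal/mol.
C (eclipsed): H(0°)/OCH3(0°) eclipsed 1.7; Br(120°)/F(120°) eclipsed 1.9; COOH(240°)/H(240°) eclipsed 1.8 → 5.4 kcal/mol.
B has the lowest total (5.0 kcal/mol).

B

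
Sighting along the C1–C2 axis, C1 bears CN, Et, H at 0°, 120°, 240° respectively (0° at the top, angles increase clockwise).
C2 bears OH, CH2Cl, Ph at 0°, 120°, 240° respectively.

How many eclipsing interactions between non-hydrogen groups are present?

Non-H eclipsing pairs: CN(0°)/OH(0°); Et(120°)/CH2Cl(120°) — 2 interactions.

2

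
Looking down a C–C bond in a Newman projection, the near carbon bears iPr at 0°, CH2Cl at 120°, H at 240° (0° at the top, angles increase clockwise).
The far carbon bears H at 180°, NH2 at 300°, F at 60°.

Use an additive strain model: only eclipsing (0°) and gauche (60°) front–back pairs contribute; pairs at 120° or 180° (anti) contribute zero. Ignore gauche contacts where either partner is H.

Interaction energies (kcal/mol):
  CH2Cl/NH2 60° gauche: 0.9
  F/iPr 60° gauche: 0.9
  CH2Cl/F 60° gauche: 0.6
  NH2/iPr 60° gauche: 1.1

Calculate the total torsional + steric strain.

2.6 kcal/mol

This conformer (staggered): iPr–NH2 gauche, iPr–F gauche, CH2Cl–F gauche; 1.1 + 0.9 + 0.6 = 2.6 kcal/mol.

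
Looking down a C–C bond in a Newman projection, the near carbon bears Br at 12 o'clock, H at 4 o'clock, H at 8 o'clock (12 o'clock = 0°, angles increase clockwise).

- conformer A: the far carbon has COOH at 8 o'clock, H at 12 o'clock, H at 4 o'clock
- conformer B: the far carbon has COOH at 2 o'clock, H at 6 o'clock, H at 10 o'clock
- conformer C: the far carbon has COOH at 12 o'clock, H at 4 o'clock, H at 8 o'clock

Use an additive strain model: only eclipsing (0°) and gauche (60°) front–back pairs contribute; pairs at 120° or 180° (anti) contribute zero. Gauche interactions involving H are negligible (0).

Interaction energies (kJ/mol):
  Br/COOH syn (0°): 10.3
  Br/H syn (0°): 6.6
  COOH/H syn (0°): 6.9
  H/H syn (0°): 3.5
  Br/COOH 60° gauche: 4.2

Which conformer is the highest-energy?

C

A is eclipsed. Br at 0° is eclipsed with H at 0° (6.6); H at 120° is eclipsed with H at 120° (3.5); H at 240° is eclipsed with COOH at 240° (6.9). Total 17.0 kJ/mol.
B is staggered. Br at 0° is gauche with COOH at 60° (4.2). Total 4.2 kJ/mol.
C is eclipsed. Br at 0° is eclipsed with COOH at 0° (10.3); H at 120° is eclipsed with H at 120° (3.5); H at 240° is eclipsed with H at 240° (3.5). Total 17.3 kJ/mol.
C has the highest total (17.3 kJ/mol).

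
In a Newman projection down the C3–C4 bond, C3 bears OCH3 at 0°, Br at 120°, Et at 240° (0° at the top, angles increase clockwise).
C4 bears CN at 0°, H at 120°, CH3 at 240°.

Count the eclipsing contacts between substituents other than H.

Non-H eclipsing pairs: OCH3(0°)/CN(0°); Et(240°)/CH3(240°) — 2 interactions.

2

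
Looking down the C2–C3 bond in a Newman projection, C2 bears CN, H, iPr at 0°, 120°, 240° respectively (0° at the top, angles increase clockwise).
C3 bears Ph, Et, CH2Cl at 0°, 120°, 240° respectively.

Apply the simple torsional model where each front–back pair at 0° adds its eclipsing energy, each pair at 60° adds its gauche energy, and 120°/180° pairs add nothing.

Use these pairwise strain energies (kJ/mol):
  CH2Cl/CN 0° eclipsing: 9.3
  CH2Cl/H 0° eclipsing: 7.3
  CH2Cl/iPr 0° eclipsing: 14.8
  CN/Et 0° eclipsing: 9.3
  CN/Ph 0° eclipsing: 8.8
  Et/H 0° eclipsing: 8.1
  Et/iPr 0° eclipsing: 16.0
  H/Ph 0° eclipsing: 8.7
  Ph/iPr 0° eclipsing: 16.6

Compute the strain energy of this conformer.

31.7 kJ/mol

This conformer (eclipsed): CN(0°)/Ph(0°) eclipsed 8.8; H(120°)/Et(120°) eclipsed 8.1; iPr(240°)/CH2Cl(240°) eclipsed 14.8 → 31.7 kJ/mol.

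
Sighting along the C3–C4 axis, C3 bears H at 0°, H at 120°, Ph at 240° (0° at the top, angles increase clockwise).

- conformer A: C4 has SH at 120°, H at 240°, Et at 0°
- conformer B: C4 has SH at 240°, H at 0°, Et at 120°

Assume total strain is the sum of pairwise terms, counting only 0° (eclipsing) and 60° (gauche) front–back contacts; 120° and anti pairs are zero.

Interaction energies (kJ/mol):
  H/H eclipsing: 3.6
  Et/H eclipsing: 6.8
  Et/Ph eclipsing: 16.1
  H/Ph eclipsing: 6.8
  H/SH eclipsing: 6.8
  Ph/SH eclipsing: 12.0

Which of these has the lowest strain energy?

A (eclipsed): H–Et eclipsed, H–SH eclipsed, Ph–H eclipsed; 6.8 + 6.8 + 6.8 = 20.4 kJ/mol.
B (eclipsed): H–H eclipsed, H–Et eclipsed, Ph–SH eclipsed; 3.6 + 6.8 + 12.0 = 22.4 kJ/mol.
A has the lowest total (20.4 kJ/mol).

A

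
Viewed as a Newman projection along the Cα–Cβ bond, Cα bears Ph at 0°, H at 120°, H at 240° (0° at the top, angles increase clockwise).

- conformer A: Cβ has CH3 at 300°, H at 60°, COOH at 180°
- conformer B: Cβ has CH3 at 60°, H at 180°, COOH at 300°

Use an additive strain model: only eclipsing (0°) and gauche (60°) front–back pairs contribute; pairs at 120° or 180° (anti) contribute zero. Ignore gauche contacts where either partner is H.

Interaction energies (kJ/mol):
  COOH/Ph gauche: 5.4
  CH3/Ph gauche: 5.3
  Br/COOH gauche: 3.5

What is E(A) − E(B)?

A is staggered. Ph at 0° is gauche with CH3 at 300° (5.3). Total 5.3 kJ/mol.
B is staggered. Ph at 0° is gauche with CH3 at 60° (5.3); Ph at 0° is gauche with COOH at 300° (5.4). Total 10.7 kJ/mol.
E(A) − E(B) = 5.3 − 10.7 = -5.4 kJ/mol.

-5.4 kJ/mol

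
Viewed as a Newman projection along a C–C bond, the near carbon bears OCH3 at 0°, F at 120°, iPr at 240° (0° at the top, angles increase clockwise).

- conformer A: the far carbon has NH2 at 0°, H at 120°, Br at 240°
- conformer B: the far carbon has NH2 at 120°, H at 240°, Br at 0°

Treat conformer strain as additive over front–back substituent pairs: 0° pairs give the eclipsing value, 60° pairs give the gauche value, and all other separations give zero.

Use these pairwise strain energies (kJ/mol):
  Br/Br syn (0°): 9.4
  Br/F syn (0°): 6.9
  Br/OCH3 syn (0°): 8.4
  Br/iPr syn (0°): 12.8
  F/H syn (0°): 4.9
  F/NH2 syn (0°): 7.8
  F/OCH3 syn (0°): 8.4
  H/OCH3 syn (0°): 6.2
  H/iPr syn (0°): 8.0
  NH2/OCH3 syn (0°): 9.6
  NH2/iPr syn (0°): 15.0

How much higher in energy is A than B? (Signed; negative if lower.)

+3.1 kJ/mol

A is eclipsed. OCH3 at 0° is eclipsed with NH2 at 0° (9.6); F at 120° is eclipsed with H at 120° (4.9); iPr at 240° is eclipsed with Br at 240° (12.8). Total 27.3 kJ/mol.
B is eclipsed. OCH3 at 0° is eclipsed with Br at 0° (8.4); F at 120° is eclipsed with NH2 at 120° (7.8); iPr at 240° is eclipsed with H at 240° (8.0). Total 24.2 kJ/mol.
E(A) − E(B) = 27.3 − 24.2 = +3.1 kJ/mol.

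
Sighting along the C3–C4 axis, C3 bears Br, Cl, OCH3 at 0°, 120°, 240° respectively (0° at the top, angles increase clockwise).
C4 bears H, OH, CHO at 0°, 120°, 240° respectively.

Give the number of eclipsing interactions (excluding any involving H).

2

Non-H eclipsing pairs: Cl(120°)/OH(120°); OCH3(240°)/CHO(240°) — 2 interactions.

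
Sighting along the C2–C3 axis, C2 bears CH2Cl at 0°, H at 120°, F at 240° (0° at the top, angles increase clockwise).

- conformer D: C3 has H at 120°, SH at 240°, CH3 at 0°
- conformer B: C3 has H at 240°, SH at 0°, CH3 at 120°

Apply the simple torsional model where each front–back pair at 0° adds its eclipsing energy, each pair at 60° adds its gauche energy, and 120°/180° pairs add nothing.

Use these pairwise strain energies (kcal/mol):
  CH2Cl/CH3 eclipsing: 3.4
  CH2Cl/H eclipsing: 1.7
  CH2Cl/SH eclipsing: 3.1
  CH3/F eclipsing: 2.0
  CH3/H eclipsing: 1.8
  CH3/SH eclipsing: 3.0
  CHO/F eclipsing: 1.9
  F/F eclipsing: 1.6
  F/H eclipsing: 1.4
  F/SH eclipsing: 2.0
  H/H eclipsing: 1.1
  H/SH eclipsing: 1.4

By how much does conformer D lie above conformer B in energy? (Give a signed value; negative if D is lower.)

D (eclipsed): CH2Cl(0°)/CH3(0°) eclipsed 3.4; H(120°)/H(120°) eclipsed 1.1; F(240°)/SH(240°) eclipsed 2.0 → 6.5 kcal/mol.
B (eclipsed): CH2Cl(0°)/SH(0°) eclipsed 3.1; H(120°)/CH3(120°) eclipsed 1.8; F(240°)/H(240°) eclipsed 1.4 → 6.3 kcal/mol.
E(D) − E(B) = 6.5 − 6.3 = +0.2 kcal/mol.

+0.2 kcal/mol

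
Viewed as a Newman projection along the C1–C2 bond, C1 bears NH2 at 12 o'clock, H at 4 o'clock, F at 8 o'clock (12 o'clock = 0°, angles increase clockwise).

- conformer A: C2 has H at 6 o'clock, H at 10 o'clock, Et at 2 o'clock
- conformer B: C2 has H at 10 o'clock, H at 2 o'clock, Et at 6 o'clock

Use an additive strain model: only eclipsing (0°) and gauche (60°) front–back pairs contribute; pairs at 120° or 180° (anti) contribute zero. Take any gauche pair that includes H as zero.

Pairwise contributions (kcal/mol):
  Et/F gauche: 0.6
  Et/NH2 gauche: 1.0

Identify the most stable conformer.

A is staggered. NH2 at 0° is gauche with Et at 60° (1.0). Total 1.0 kcal/mol.
B is staggered. F at 240° is gauche with Et at 180° (0.6). Total 0.6 kcal/mol.
B has the lowest total (0.6 kcal/mol).

B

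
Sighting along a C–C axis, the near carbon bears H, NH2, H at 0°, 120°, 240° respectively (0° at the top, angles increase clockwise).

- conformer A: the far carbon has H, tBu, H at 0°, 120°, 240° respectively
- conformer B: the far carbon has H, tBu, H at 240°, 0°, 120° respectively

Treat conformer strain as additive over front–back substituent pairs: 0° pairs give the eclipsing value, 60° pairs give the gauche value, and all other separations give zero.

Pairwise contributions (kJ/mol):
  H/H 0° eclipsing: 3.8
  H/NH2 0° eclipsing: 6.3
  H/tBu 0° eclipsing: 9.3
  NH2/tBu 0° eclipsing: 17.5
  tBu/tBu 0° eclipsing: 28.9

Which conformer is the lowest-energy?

B

A (eclipsed): H(0°)/H(0°) eclipsed 3.8; NH2(120°)/tBu(120°) eclipsed 17.5; H(240°)/H(240°) eclipsed 3.8 → 25.1 kJ/mol.
B (eclipsed): H(0°)/tBu(0°) eclipsed 9.3; NH2(120°)/H(120°) eclipsed 6.3; H(240°)/H(240°) eclipsed 3.8 → 19.4 kJ/mol.
B has the lowest total (19.4 kJ/mol).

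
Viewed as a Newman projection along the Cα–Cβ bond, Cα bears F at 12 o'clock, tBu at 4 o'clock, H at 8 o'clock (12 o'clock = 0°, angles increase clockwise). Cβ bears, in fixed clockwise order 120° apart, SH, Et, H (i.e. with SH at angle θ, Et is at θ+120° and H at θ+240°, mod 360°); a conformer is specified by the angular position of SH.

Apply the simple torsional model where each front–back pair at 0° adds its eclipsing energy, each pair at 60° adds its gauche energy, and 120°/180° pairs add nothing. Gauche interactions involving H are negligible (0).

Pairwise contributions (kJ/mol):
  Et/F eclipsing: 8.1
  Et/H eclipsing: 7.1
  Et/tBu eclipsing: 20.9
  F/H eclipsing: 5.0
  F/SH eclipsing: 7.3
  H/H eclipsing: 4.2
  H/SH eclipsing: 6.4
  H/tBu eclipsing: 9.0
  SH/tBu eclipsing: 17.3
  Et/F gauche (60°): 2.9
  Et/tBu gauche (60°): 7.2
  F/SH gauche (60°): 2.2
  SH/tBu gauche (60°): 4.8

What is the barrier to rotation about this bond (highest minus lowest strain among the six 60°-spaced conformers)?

24.7 kJ/mol

SH at 0° (eclipsed): F(0°)/SH(0°) eclipsed 7.3; tBu(120°)/Et(120°) eclipsed 20.9; H(240°)/H(240°) eclipsed 4.2 → 32.4 kJ/mol.
SH at 60° (staggered): F(0°)/SH(60°) gauche 2.2; tBu(120°)/SH(60°) gauche 4.8; tBu(120°)/Et(180°) gauche 7.2 → 14.2 kJ/mol.
SH at 120° (eclipsed): F(0°)/H(0°) eclipsed 5.0; tBu(120°)/SH(120°) eclipsed 17.3; H(240°)/Et(240°) eclipsed 7.1 → 29.4 kJ/mol.
SH at 180° (staggered): F(0°)/Et(300°) gauche 2.9; tBu(120°)/SH(180°) gauche 4.8 → 7.7 kJ/mol.
SH at 240° (eclipsed): F(0°)/Et(0°) eclipsed 8.1; tBu(120°)/H(120°) eclipsed 9.0; H(240°)/SH(240°) eclipsed 6.4 → 23.5 kJ/mol.
SH at 300° (staggered): F(0°)/SH(300°) gauche 2.2; F(0°)/Et(60°) gauche 2.9; tBu(120°)/Et(60°) gauche 7.2 → 12.3 kJ/mol.
Max at 0° (32.4 kJ/mol), min at 180° (7.7 kJ/mol); barrier = 24.7 kJ/mol.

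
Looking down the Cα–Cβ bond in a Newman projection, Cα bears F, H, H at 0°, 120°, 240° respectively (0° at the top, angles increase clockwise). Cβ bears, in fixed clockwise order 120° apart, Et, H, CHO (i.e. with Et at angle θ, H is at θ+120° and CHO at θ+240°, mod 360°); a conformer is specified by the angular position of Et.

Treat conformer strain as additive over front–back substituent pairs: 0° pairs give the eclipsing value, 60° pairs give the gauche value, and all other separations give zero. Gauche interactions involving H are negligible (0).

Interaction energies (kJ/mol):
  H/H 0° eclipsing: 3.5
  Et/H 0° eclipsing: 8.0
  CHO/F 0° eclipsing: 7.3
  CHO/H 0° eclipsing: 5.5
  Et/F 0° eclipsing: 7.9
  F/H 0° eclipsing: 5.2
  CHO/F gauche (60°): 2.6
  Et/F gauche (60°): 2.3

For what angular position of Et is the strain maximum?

Et at 0° (eclipsed): F(0°)/Et(0°) eclipsed 7.9; H(120°)/H(120°) eclipsed 3.5; H(240°)/CHO(240°) eclipsed 5.5 → 16.9 kJ/mol.
Et at 60° (staggered): F(0°)/Et(60°) gauche 2.3; F(0°)/CHO(300°) gauche 2.6 → 4.9 kJ/mol.
Et at 120° (eclipsed): F(0°)/CHO(0°) eclipsed 7.3; H(120°)/Et(120°) eclipsed 8.0; H(240°)/H(240°) eclipsed 3.5 → 18.8 kJ/mol.
Et at 180° (staggered): F(0°)/CHO(60°) gauche 2.6 → 2.6 kJ/mol.
Et at 240° (eclipsed): F(0°)/H(0°) eclipsed 5.2; H(120°)/CHO(120°) eclipsed 5.5; H(240°)/Et(240°) eclipsed 8.0 → 18.7 kJ/mol.
Et at 300° (staggered): F(0°)/Et(300°) gauche 2.3 → 2.3 kJ/mol.
The maximum (18.8 kJ/mol) occurs with Et at 120°.

120°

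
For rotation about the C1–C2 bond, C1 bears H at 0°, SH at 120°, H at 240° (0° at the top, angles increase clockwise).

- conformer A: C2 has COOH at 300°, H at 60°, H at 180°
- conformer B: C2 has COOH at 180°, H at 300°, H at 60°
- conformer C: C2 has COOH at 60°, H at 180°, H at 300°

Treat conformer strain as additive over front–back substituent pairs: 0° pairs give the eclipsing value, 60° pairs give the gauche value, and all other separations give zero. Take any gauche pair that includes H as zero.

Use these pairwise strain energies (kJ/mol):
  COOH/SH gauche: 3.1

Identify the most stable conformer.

A (staggered): no non-H gauche contacts → 0.0 kJ/mol.
B is staggered. SH at 120° is gauche with COOH at 180° (3.1). Total 3.1 kJ/mol.
C is staggered. SH at 120° is gauche with COOH at 60° (3.1). Total 3.1 kJ/mol.
A has the lowest total (0.0 kJ/mol).

A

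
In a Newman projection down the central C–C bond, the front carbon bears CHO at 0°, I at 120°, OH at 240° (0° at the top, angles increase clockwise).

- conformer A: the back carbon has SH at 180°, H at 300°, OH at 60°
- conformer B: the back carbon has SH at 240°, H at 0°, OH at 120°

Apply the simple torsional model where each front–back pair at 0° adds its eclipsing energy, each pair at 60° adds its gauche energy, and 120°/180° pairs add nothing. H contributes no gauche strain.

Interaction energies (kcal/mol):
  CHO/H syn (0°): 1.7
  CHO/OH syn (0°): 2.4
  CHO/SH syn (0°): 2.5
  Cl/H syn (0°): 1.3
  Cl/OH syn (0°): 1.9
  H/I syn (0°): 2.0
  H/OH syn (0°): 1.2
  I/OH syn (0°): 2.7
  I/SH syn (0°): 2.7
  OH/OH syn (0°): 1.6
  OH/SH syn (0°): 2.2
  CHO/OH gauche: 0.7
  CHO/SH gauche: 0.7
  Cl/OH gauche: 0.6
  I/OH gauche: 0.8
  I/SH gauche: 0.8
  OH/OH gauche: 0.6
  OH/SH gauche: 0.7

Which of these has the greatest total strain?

B

A (staggered): CHO–OH gauche, I–SH gauche, I–OH gauche, OH–SH gauche; 0.7 + 0.8 + 0.8 + 0.7 = 3.0 kcal/mol.
B (eclipsed): CHO–H eclipsed, I–OH eclipsed, OH–SH eclipsed; 1.7 + 2.7 + 2.2 = 6.6 kcal/mol.
B has the highest total (6.6 kcal/mol).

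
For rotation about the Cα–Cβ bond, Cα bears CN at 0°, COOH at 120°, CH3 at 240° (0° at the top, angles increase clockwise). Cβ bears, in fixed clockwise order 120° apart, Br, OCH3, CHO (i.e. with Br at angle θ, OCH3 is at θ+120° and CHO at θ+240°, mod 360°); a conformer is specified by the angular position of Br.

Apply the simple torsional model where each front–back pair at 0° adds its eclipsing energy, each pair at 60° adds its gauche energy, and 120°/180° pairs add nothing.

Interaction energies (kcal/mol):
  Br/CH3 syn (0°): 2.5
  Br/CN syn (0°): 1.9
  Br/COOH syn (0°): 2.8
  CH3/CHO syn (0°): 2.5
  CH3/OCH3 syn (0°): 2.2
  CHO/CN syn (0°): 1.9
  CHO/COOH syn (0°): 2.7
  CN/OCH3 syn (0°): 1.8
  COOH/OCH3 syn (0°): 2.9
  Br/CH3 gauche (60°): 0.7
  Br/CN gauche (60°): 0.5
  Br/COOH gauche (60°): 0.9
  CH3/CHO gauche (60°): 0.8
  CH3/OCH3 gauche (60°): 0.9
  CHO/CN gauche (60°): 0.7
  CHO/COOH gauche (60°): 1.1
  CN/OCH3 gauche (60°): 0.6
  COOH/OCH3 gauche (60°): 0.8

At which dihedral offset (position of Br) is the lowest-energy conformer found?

Br at 0° (eclipsed): CN–Br eclipsed, COOH–OCH3 eclipsed, CH3–CHO eclipsed; 1.9 + 2.9 + 2.5 = 7.3 kcal/mol.
Br at 60° (staggered): CN–Br gauche, CN–CHO gauche, COOH–Br gauche, COOH–OCH3 gauche, CH3–OCH3 gauche, CH3–CHO gauche; 0.5 + 0.7 + 0.9 + 0.8 + 0.9 + 0.8 = 4.6 kcal/mol.
Br at 120° (eclipsed): CN–CHO eclipsed, COOH–Br eclipsed, CH3–OCH3 eclipsed; 1.9 + 2.8 + 2.2 = 6.9 kcal/mol.
Br at 180° (staggered): CN–OCH3 gauche, CN–CHO gauche, COOH–Br gauche, COOH–CHO gauche, CH3–Br gauche, CH3–OCH3 gauche; 0.6 + 0.7 + 0.9 + 1.1 + 0.7 + 0.9 = 4.9 kcal/mol.
Br at 240° (eclipsed): CN–OCH3 eclipsed, COOH–CHO eclipsed, CH3–Br eclipsed; 1.8 + 2.7 + 2.5 = 7.0 kcal/mol.
Br at 300° (staggered): CN–Br gauche, CN–OCH3 gauche, COOH–OCH3 gauche, COOH–CHO gauche, CH3–Br gauche, CH3–CHO gauche; 0.5 + 0.6 + 0.8 + 1.1 + 0.7 + 0.8 = 4.5 kcal/mol.
The minimum (4.5 kcal/mol) occurs with Br at 300°.

300°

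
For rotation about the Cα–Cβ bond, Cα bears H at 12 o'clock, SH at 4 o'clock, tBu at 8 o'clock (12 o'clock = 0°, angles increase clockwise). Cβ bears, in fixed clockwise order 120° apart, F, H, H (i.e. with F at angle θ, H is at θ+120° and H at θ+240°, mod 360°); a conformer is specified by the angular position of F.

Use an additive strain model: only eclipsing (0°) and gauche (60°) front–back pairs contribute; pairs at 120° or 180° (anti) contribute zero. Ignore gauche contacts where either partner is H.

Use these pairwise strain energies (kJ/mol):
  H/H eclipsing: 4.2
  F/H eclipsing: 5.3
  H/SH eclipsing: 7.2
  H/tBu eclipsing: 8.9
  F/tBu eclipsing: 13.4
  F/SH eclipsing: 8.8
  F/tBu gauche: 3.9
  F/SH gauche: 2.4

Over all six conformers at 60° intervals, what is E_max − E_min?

22.4 kJ/mol

F at 0° is eclipsed. H at 0° is eclipsed with F at 0° (5.3); SH at 120° is eclipsed with H at 120° (7.2); tBu at 240° is eclipsed with H at 240° (8.9). Total 21.4 kJ/mol.
F at 60° is staggered. SH at 120° is gauche with F at 60° (2.4). Total 2.4 kJ/mol.
F at 120° is eclipsed. H at 0° is eclipsed with H at 0° (4.2); SH at 120° is eclipsed with F at 120° (8.8); tBu at 240° is eclipsed with H at 240° (8.9). Total 21.9 kJ/mol.
F at 180° is staggered. SH at 120° is gauche with F at 180° (2.4); tBu at 240° is gauche with F at 180° (3.9). Total 6.3 kJ/mol.
F at 240° is eclipsed. H at 0° is eclipsed with H at 0° (4.2); SH at 120° is eclipsed with H at 120° (7.2); tBu at 240° is eclipsed with F at 240° (13.4). Total 24.8 kJ/mol.
F at 300° is staggered. tBu at 240° is gauche with F at 300° (3.9). Total 3.9 kJ/mol.
Max at 240° (24.8 kJ/mol), min at 60° (2.4 kJ/mol); barrier = 22.4 kJ/mol.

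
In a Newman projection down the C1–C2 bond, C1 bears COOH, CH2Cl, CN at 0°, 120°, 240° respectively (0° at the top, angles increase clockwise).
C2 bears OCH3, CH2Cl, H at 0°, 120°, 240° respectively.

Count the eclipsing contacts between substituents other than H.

Non-H eclipsing pairs: COOH(0°)/OCH3(0°); CH2Cl(120°)/CH2Cl(120°) — 2 interactions.

2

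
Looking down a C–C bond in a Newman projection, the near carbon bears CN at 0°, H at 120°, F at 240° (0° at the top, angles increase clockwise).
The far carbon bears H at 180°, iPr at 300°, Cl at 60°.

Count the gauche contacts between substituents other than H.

Non-H gauche pairs: CN(0°)/iPr(300°); CN(0°)/Cl(60°); F(240°)/iPr(300°) — 3 interactions.

3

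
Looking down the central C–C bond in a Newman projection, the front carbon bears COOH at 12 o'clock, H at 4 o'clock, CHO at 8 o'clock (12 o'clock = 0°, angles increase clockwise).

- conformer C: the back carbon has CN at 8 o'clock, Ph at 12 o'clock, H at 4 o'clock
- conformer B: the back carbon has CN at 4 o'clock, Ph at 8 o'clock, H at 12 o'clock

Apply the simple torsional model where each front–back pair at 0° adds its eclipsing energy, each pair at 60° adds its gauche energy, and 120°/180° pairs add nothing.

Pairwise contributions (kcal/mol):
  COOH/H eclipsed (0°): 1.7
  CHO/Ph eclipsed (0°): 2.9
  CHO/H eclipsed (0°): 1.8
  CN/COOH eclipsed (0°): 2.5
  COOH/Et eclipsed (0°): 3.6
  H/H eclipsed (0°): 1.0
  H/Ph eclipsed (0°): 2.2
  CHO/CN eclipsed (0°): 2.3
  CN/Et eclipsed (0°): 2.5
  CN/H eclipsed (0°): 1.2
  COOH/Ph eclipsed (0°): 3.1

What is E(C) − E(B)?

C (eclipsed): COOH(0°)/Ph(0°) eclipsed 3.1; H(120°)/H(120°) eclipsed 1.0; CHO(240°)/CN(240°) eclipsed 2.3 → 6.4 kcal/mol.
B (eclipsed): COOH(0°)/H(0°) eclipsed 1.7; H(120°)/CN(120°) eclipsed 1.2; CHO(240°)/Ph(240°) eclipsed 2.9 → 5.8 kcal/mol.
E(C) − E(B) = 6.4 − 5.8 = +0.6 kcal/mol.

+0.6 kcal/mol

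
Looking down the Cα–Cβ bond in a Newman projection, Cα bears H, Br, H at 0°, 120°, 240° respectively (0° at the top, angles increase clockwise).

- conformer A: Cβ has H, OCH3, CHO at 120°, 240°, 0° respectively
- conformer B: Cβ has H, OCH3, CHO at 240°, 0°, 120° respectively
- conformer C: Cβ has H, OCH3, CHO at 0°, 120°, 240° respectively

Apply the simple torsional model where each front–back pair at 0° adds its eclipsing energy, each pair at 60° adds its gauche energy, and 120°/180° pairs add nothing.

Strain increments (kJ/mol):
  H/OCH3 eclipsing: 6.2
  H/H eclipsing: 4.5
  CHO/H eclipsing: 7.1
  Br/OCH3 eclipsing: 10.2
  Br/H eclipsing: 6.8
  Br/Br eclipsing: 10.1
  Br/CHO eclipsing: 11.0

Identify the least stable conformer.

A (eclipsed): H(0°)/CHO(0°) eclipsed 7.1; Br(120°)/H(120°) eclipsed 6.8; H(240°)/OCH3(240°) eclipsed 6.2 → 20.1 kJ/mol.
B (eclipsed): H(0°)/OCH3(0°) eclipsed 6.2; Br(120°)/CHO(120°) eclipsed 11.0; H(240°)/H(240°) eclipsed 4.5 → 21.7 kJ/mol.
C (eclipsed): H(0°)/H(0°) eclipsed 4.5; Br(120°)/OCH3(120°) eclipsed 10.2; H(240°)/CHO(240°) eclipsed 7.1 → 21.8 kJ/mol.
C has the highest total (21.8 kJ/mol).

C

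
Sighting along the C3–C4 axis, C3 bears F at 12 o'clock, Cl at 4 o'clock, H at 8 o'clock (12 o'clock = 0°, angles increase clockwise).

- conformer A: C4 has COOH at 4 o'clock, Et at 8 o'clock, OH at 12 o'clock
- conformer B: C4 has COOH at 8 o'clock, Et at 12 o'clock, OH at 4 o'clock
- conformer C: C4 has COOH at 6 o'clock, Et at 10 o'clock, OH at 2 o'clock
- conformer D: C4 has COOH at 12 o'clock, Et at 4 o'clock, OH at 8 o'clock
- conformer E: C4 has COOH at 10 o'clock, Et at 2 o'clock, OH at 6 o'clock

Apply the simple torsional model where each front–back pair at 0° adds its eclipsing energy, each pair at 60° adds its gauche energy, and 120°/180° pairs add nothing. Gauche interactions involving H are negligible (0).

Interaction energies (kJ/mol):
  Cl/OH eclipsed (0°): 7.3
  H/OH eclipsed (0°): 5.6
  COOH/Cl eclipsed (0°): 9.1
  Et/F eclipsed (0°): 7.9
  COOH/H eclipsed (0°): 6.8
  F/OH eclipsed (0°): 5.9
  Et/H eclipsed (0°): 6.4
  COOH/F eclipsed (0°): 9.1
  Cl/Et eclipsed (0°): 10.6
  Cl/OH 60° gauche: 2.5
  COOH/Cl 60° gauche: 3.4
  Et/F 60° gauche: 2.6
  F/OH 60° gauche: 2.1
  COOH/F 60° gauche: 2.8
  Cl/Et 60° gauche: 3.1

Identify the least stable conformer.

D

A (eclipsed): F–OH eclipsed, Cl–COOH eclipsed, H–Et eclipsed; 5.9 + 9.1 + 6.4 = 21.4 kJ/mol.
B (eclipsed): F–Et eclipsed, Cl–OH eclipsed, H–COOH eclipsed; 7.9 + 7.3 + 6.8 = 22.0 kJ/mol.
C (staggered): F–Et gauche, F–OH gauche, Cl–COOH gauche, Cl–OH gauche; 2.6 + 2.1 + 3.4 + 2.5 = 10.6 kJ/mol.
D (eclipsed): F–COOH eclipsed, Cl–Et eclipsed, H–OH eclipsed; 9.1 + 10.6 + 5.6 = 25.3 kJ/mol.
E (staggered): F–COOH gauche, F–Et gauche, Cl–Et gauche, Cl–OH gauche; 2.8 + 2.6 + 3.1 + 2.5 = 11.0 kJ/mol.
D has the highest total (25.3 kJ/mol).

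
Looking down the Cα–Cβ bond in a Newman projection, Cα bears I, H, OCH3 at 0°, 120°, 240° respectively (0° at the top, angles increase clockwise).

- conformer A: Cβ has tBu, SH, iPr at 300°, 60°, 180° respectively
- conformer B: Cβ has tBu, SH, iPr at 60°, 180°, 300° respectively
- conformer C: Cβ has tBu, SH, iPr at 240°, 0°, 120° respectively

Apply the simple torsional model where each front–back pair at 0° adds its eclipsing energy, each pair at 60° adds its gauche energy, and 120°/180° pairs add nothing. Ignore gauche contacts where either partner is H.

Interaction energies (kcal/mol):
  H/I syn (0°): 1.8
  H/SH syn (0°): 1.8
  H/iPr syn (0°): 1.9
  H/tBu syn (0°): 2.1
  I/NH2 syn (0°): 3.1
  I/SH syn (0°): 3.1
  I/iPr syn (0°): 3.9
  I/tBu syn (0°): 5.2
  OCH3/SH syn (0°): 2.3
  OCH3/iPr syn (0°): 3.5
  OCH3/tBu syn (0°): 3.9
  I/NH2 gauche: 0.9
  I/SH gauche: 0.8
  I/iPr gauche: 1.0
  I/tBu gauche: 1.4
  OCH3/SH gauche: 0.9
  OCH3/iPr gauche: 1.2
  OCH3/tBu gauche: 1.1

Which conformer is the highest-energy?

A (staggered): I(0°)/tBu(300°) gauche 1.4; I(0°)/SH(60°) gauche 0.8; OCH3(240°)/tBu(300°) gauche 1.1; OCH3(240°)/iPr(180°) gauche 1.2 → 4.5 kcal/mol.
B (staggered): I(0°)/tBu(60°) gauche 1.4; I(0°)/iPr(300°) gauche 1.0; OCH3(240°)/SH(180°) gauche 0.9; OCH3(240°)/iPr(300°) gauche 1.2 → 4.5 kcal/mol.
C (eclipsed): I(0°)/SH(0°) eclipsed 3.1; H(120°)/iPr(120°) eclipsed 1.9; OCH3(240°)/tBu(240°) eclipsed 3.9 → 8.9 kcal/mol.
C has the highest total (8.9 kcal/mol).

C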